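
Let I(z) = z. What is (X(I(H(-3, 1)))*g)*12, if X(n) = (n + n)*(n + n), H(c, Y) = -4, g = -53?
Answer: -40704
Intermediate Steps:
X(n) = 4*n**2 (X(n) = (2*n)*(2*n) = 4*n**2)
(X(I(H(-3, 1)))*g)*12 = ((4*(-4)**2)*(-53))*12 = ((4*16)*(-53))*12 = (64*(-53))*12 = -3392*12 = -40704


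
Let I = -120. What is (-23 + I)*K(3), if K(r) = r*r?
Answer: -1287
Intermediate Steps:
K(r) = r²
(-23 + I)*K(3) = (-23 - 120)*3² = -143*9 = -1287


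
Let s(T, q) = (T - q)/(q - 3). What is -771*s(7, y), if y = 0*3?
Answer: 1799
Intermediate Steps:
y = 0
s(T, q) = (T - q)/(-3 + q)
-771*s(7, y) = -771*(7 - 1*0)/(-3 + 0) = -771*(7 + 0)/(-3) = -(-257)*7 = -771*(-7/3) = 1799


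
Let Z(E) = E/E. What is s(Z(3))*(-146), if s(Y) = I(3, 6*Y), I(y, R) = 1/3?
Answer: -146/3 ≈ -48.667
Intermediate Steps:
I(y, R) = ⅓
Z(E) = 1
s(Y) = ⅓
s(Z(3))*(-146) = (⅓)*(-146) = -146/3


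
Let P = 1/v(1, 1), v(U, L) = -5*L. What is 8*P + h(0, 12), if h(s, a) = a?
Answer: 52/5 ≈ 10.400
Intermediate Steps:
P = -⅕ (P = 1/(-5*1) = 1/(-5) = -⅕ ≈ -0.20000)
8*P + h(0, 12) = 8*(-⅕) + 12 = -8/5 + 12 = 52/5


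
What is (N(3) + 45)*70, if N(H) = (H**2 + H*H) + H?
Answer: 4620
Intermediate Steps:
N(H) = H + 2*H**2 (N(H) = (H**2 + H**2) + H = 2*H**2 + H = H + 2*H**2)
(N(3) + 45)*70 = (3*(1 + 2*3) + 45)*70 = (3*(1 + 6) + 45)*70 = (3*7 + 45)*70 = (21 + 45)*70 = 66*70 = 4620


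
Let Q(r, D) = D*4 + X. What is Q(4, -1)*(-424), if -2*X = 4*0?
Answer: 1696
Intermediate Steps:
X = 0 (X = -2*0 = -½*0 = 0)
Q(r, D) = 4*D (Q(r, D) = D*4 + 0 = 4*D + 0 = 4*D)
Q(4, -1)*(-424) = (4*(-1))*(-424) = -4*(-424) = 1696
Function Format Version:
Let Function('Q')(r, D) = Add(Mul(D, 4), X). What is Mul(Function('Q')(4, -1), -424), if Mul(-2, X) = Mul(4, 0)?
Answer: 1696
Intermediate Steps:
X = 0 (X = Mul(Rational(-1, 2), Mul(4, 0)) = Mul(Rational(-1, 2), 0) = 0)
Function('Q')(r, D) = Mul(4, D) (Function('Q')(r, D) = Add(Mul(D, 4), 0) = Add(Mul(4, D), 0) = Mul(4, D))
Mul(Function('Q')(4, -1), -424) = Mul(Mul(4, -1), -424) = Mul(-4, -424) = 1696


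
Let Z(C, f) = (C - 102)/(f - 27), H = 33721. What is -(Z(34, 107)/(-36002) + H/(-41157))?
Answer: 24279769171/29634686280 ≈ 0.81930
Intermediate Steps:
Z(C, f) = (-102 + C)/(-27 + f)
-(Z(34, 107)/(-36002) + H/(-41157)) = -(((-102 + 34)/(-27 + 107))/(-36002) + 33721/(-41157)) = -((-68/80)*(-1/36002) + 33721*(-1/41157)) = -(((1/80)*(-68))*(-1/36002) - 33721/41157) = -(-17/20*(-1/36002) - 33721/41157) = -(17/720040 - 33721/41157) = -1*(-24279769171/29634686280) = 24279769171/29634686280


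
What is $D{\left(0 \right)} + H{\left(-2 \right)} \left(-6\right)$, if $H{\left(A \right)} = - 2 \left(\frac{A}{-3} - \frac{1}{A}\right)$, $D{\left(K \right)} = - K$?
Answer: $14$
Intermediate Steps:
$H{\left(A \right)} = \frac{2}{A} + \frac{2 A}{3}$ ($H{\left(A \right)} = - 2 \left(A \left(- \frac{1}{3}\right) - \frac{1}{A}\right) = - 2 \left(- \frac{A}{3} - \frac{1}{A}\right) = - 2 \left(- \frac{1}{A} - \frac{A}{3}\right) = \frac{2}{A} + \frac{2 A}{3}$)
$D{\left(0 \right)} + H{\left(-2 \right)} \left(-6\right) = \left(-1\right) 0 + \left(\frac{2}{-2} + \frac{2}{3} \left(-2\right)\right) \left(-6\right) = 0 + \left(2 \left(- \frac{1}{2}\right) - \frac{4}{3}\right) \left(-6\right) = 0 + \left(-1 - \frac{4}{3}\right) \left(-6\right) = 0 - -14 = 0 + 14 = 14$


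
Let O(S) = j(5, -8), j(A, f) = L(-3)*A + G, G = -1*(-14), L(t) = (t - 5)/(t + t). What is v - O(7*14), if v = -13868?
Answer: -41666/3 ≈ -13889.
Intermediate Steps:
L(t) = (-5 + t)/(2*t) (L(t) = (-5 + t)/((2*t)) = (-5 + t)*(1/(2*t)) = (-5 + t)/(2*t))
G = 14
j(A, f) = 14 + 4*A/3 (j(A, f) = ((½)*(-5 - 3)/(-3))*A + 14 = ((½)*(-⅓)*(-8))*A + 14 = 4*A/3 + 14 = 14 + 4*A/3)
O(S) = 62/3 (O(S) = 14 + (4/3)*5 = 14 + 20/3 = 62/3)
v - O(7*14) = -13868 - 1*62/3 = -13868 - 62/3 = -41666/3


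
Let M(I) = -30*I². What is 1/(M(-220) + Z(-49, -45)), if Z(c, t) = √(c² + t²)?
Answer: -726000/1054151997787 - √4426/2108303995574 ≈ -6.8874e-7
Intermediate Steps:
1/(M(-220) + Z(-49, -45)) = 1/(-30*(-220)² + √((-49)² + (-45)²)) = 1/(-30*48400 + √(2401 + 2025)) = 1/(-1452000 + √4426)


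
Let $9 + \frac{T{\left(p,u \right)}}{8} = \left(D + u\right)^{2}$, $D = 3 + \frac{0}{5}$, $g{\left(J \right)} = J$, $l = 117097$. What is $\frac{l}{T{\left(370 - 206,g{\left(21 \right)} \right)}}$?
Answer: $\frac{117097}{4536} \approx 25.815$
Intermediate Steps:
$D = 3$ ($D = 3 + 0 \cdot \frac{1}{5} = 3 + 0 = 3$)
$T{\left(p,u \right)} = -72 + 8 \left(3 + u\right)^{2}$
$\frac{l}{T{\left(370 - 206,g{\left(21 \right)} \right)}} = \frac{117097}{8 \cdot 21 \left(6 + 21\right)} = \frac{117097}{8 \cdot 21 \cdot 27} = \frac{117097}{4536}$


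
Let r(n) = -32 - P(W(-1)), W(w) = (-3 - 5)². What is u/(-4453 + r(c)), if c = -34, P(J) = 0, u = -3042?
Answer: 78/115 ≈ 0.67826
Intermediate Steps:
W(w) = 64 (W(w) = (-8)² = 64)
r(n) = -32 (r(n) = -32 - 1*0 = -32 + 0 = -32)
u/(-4453 + r(c)) = -3042/(-4453 - 32) = -3042/(-4485) = -3042*(-1/4485) = 78/115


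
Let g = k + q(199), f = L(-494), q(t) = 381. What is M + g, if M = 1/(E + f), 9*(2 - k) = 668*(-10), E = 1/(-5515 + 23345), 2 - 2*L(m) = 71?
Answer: 3114650774/2768103 ≈ 1125.2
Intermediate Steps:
L(m) = -69/2 (L(m) = 1 - ½*71 = 1 - 71/2 = -69/2)
E = 1/17830 ≈ 5.6085e-5
f = -69/2 ≈ -34.500
k = 6698/9 (k = 2 - 668*(-10)/9 = 2 - ⅑*(-6680) = 2 + 6680/9 = 6698/9 ≈ 744.22)
g = 10127/9 (g = 6698/9 + 381 = 10127/9 ≈ 1125.2)
M = -8915/307567 (M = 1/(1/17830 - 69/2) = 1/(-307567/8915) = -8915/307567 ≈ -0.028986)
M + g = -8915/307567 + 10127/9 = 3114650774/2768103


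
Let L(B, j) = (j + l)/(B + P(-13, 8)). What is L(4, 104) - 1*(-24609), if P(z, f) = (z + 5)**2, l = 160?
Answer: 418419/17 ≈ 24613.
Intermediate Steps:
P(z, f) = (5 + z)**2
L(B, j) = (160 + j)/(64 + B) (L(B, j) = (j + 160)/(B + (5 - 13)**2) = (160 + j)/(B + (-8)**2) = (160 + j)/(B + 64) = (160 + j)/(64 + B))
L(4, 104) - 1*(-24609) = (160 + 104)/(64 + 4) - 1*(-24609) = 264/68 + 24609 = (1/68)*264 + 24609 = 66/17 + 24609 = 418419/17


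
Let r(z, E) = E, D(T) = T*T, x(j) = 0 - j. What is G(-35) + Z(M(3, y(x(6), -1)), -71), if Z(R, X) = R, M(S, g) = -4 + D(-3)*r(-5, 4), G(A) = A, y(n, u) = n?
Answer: -3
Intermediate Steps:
x(j) = -j
D(T) = T**2
M(S, g) = 32 (M(S, g) = -4 + (-3)**2*4 = -4 + 9*4 = -4 + 36 = 32)
G(-35) + Z(M(3, y(x(6), -1)), -71) = -35 + 32 = -3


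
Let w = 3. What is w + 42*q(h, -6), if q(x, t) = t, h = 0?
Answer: -249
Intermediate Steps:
w + 42*q(h, -6) = 3 + 42*(-6) = 3 - 252 = -249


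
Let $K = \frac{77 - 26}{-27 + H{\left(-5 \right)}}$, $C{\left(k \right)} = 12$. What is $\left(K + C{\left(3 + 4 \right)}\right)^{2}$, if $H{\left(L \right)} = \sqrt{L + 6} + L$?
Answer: $\frac{103041}{961} \approx 107.22$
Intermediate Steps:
$H{\left(L \right)} = L + \sqrt{6 + L}$ ($H{\left(L \right)} = \sqrt{6 + L} + L = L + \sqrt{6 + L}$)
$K = - \frac{51}{31}$ ($K = \frac{77 - 26}{-27 - \left(5 - \sqrt{6 - 5}\right)} = \frac{51}{-27 - \left(5 - \sqrt{1}\right)} = \frac{51}{-27 + \left(-5 + 1\right)} = \frac{51}{-27 - 4} = \frac{51}{-31} = 51 \left(- \frac{1}{31}\right) = - \frac{51}{31} \approx -1.6452$)
$\left(K + C{\left(3 + 4 \right)}\right)^{2} = \left(- \frac{51}{31} + 12\right)^{2} = \left(\frac{321}{31}\right)^{2} = \frac{103041}{961}$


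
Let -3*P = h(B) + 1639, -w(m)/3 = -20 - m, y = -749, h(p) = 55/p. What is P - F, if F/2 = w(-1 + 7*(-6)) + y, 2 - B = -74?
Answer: 248389/228 ≈ 1089.4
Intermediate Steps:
B = 76 (B = 2 - 1*(-74) = 2 + 74 = 76)
w(m) = 60 + 3*m (w(m) = -3*(-20 - m) = 60 + 3*m)
P = -124619/228 (P = -(55/76 + 1639)/3 = -⅓*124619/76 = -124619/228 ≈ -546.57)
F = -1636 (F = 2*((60 + 3*(-1 + 7*(-6))) - 749) = 2*((60 + 3*(-1 - 42)) - 749) = 2*((60 + 3*(-43)) - 749) = 2*((60 - 129) - 749) = 2*(-69 - 749) = 2*(-818) = -1636)
P - F = -124619/228 - 1*(-1636) = -124619/228 + 1636 = 248389/228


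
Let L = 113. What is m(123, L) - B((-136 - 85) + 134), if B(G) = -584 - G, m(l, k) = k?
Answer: 610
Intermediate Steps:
m(123, L) - B((-136 - 85) + 134) = 113 - (-584 - ((-136 - 85) + 134)) = 113 - (-584 - (-221 + 134)) = 113 - (-584 - 1*(-87)) = 113 - (-584 + 87) = 113 - 1*(-497) = 113 + 497 = 610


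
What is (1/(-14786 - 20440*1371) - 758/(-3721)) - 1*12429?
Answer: -2233518353425867/179705121966 ≈ -12429.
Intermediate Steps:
(1/(-14786 - 20440*1371) - 758/(-3721)) - 1*12429 = ((1/1371)/(-35226) - 758*(-1/3721)) - 12429 = (-1/35226*1/1371 + 758/3721) - 12429 = (-1/48294846 + 758/3721) - 12429 = 36607489547/179705121966 - 12429 = -2233518353425867/179705121966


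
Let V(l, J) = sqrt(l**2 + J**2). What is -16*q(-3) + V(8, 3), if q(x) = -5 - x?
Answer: 32 + sqrt(73) ≈ 40.544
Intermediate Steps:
V(l, J) = sqrt(J**2 + l**2)
-16*q(-3) + V(8, 3) = -16*(-5 - 1*(-3)) + sqrt(3**2 + 8**2) = -16*(-5 + 3) + sqrt(9 + 64) = -16*(-2) + sqrt(73) = 32 + sqrt(73)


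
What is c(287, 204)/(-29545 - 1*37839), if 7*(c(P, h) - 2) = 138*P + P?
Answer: -5701/67384 ≈ -0.084605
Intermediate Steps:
c(P, h) = 2 + 139*P/7 (c(P, h) = 2 + (138*P + P)/7 = 2 + (139*P)/7 = 2 + 139*P/7)
c(287, 204)/(-29545 - 1*37839) = (2 + (139/7)*287)/(-29545 - 1*37839) = (2 + 5699)/(-29545 - 37839) = 5701/(-67384) = 5701*(-1/67384) = -5701/67384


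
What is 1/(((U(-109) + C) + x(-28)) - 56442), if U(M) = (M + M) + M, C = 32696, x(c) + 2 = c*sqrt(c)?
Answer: I/(-24075*I + 56*sqrt(7)) ≈ -4.1535e-5 + 2.5562e-7*I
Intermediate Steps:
x(c) = -2 + c**(3/2) (x(c) = -2 + c*sqrt(c) = -2 + c**(3/2))
U(M) = 3*M (U(M) = 2*M + M = 3*M)
1/(((U(-109) + C) + x(-28)) - 56442) = 1/(((3*(-109) + 32696) + (-2 + (-28)**(3/2))) - 56442) = 1/(((-327 + 32696) + (-2 - 56*I*sqrt(7))) - 56442) = 1/((32369 + (-2 - 56*I*sqrt(7))) - 56442) = 1/((32367 - 56*I*sqrt(7)) - 56442) = 1/(-24075 - 56*I*sqrt(7))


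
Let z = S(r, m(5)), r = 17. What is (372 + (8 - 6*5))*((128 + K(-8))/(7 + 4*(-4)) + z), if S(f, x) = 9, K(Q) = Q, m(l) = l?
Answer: -4550/3 ≈ -1516.7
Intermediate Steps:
z = 9
(372 + (8 - 6*5))*((128 + K(-8))/(7 + 4*(-4)) + z) = (372 + (8 - 6*5))*((128 - 8)/(7 + 4*(-4)) + 9) = (372 + (8 - 30))*(120/(7 - 16) + 9) = (372 - 22)*(120/(-9) + 9) = 350*(120*(-1/9) + 9) = 350*(-40/3 + 9) = 350*(-13/3) = -4550/3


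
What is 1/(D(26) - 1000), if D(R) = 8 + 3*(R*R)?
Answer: 1/1036 ≈ 0.00096525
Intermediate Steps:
D(R) = 8 + 3*R²
1/(D(26) - 1000) = 1/((8 + 3*26²) - 1000) = 1/((8 + 3*676) - 1000) = 1/((8 + 2028) - 1000) = 1/(2036 - 1000) = 1/1036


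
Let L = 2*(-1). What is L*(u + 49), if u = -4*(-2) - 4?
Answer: -106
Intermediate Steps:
L = -2
u = 4 (u = 8 - 4 = 4)
L*(u + 49) = -2*(4 + 49) = -2*53 = -106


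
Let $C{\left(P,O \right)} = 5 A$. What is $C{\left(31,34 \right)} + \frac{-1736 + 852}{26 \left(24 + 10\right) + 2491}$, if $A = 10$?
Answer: $\frac{167866}{3375} \approx 49.738$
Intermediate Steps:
$C{\left(P,O \right)} = 50$ ($C{\left(P,O \right)} = 5 \cdot 10 = 50$)
$C{\left(31,34 \right)} + \frac{-1736 + 852}{26 \left(24 + 10\right) + 2491} = 50 + \frac{-1736 + 852}{26 \left(24 + 10\right) + 2491} = 50 - \frac{884}{26 \cdot 34 + 2491} = 50 - \frac{884}{884 + 2491} = 50 - \frac{884}{3375} = \frac{167866}{3375}$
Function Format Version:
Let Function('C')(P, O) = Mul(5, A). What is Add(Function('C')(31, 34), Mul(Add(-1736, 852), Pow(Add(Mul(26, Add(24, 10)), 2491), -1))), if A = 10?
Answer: Rational(167866, 3375) ≈ 49.738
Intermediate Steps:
Function('C')(P, O) = 50 (Function('C')(P, O) = Mul(5, 10) = 50)
Add(Function('C')(31, 34), Mul(Add(-1736, 852), Pow(Add(Mul(26, Add(24, 10)), 2491), -1))) = Add(50, Mul(Add(-1736, 852), Pow(Add(Mul(26, Add(24, 10)), 2491), -1))) = Add(50, Mul(-884, Pow(Add(Mul(26, 34), 2491), -1))) = Add(50, Mul(-884, Pow(Add(884, 2491), -1))) = Add(50, Mul(-884, Pow(3375, -1))) = Add(50, Mul(-884, Rational(1, 3375))) = Add(50, Rational(-884, 3375)) = Rational(167866, 3375)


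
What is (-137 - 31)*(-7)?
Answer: 1176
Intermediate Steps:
(-137 - 31)*(-7) = -168*(-7) = 1176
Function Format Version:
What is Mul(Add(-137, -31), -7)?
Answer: 1176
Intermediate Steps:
Mul(Add(-137, -31), -7) = Mul(-168, -7) = 1176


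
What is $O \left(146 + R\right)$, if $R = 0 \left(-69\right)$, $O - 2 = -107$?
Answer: $-15330$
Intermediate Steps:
$O = -105$ ($O = 2 - 107 = -105$)
$R = 0$
$O \left(146 + R\right) = - 105 \left(146 + 0\right) = \left(-105\right) 146 = -15330$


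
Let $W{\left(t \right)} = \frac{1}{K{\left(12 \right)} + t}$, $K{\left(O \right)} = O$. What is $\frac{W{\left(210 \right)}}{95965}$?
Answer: $\frac{1}{21304230} \approx 4.6939 \cdot 10^{-8}$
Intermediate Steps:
$W{\left(t \right)} = \frac{1}{12 + t}$
$\frac{W{\left(210 \right)}}{95965} = \frac{1}{\left(12 + 210\right) 95965} = \frac{1}{222} \cdot \frac{1}{95965} = \frac{1}{21304230}$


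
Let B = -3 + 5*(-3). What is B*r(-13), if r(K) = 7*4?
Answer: -504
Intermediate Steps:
r(K) = 28
B = -18 (B = -3 - 15 = -18)
B*r(-13) = -18*28 = -504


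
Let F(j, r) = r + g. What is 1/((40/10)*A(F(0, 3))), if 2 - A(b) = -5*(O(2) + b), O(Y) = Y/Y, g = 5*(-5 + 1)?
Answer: -1/312 ≈ -0.0032051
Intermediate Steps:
g = -20 (g = 5*(-4) = -20)
O(Y) = 1
F(j, r) = -20 + r (F(j, r) = r - 20 = -20 + r)
A(b) = 7 + 5*b (A(b) = 2 - (-5)*(1 + b) = 2 - (-5 - 5*b) = 2 + (5 + 5*b) = 7 + 5*b)
1/((40/10)*A(F(0, 3))) = 1/((40/10)*(7 + 5*(-20 + 3))) = 1/(((⅒)*40)*(7 + 5*(-17))) = 1/(4*(7 - 85)) = 1/(4*(-78)) = 1/(-312) = -1/312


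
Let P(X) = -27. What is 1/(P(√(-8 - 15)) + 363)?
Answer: 1/336 ≈ 0.0029762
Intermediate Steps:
1/(P(√(-8 - 15)) + 363) = 1/(-27 + 363) = 1/336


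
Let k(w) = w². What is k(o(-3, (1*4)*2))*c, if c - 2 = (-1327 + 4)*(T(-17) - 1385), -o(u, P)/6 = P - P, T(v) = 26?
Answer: 0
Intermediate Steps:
o(u, P) = 0 (o(u, P) = -6*(P - P) = -6*0 = 0)
c = 1797959 (c = 2 + (-1327 + 4)*(26 - 1385) = 2 - 1323*(-1359) = 2 + 1797957 = 1797959)
k(o(-3, (1*4)*2))*c = 0²*1797959 = 0*1797959 = 0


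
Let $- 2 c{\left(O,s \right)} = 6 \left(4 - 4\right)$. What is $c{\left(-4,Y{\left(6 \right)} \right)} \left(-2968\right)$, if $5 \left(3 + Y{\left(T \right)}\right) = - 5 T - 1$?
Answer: $0$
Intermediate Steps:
$Y{\left(T \right)} = - \frac{16}{5} - T$ ($Y{\left(T \right)} = -3 + \frac{- 5 T - 1}{5} = -3 + \frac{-1 - 5 T}{5} = -3 - \left(\frac{1}{5} + T\right) = - \frac{16}{5} - T$)
$c{\left(O,s \right)} = 0$ ($c{\left(O,s \right)} = - \frac{6 \left(4 - 4\right)}{2} = - \frac{6 \cdot 0}{2} = \left(- \frac{1}{2}\right) 0 = 0$)
$c{\left(-4,Y{\left(6 \right)} \right)} \left(-2968\right) = 0 \left(-2968\right) = 0$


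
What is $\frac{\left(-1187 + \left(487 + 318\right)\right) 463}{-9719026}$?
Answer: $\frac{88433}{4859513} \approx 0.018198$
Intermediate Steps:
$\frac{\left(-1187 + \left(487 + 318\right)\right) 463}{-9719026} = \left(-1187 + 805\right) 463 \left(- \frac{1}{9719026}\right) = \left(-382\right) 463 \left(- \frac{1}{9719026}\right) = \left(-176866\right) \left(- \frac{1}{9719026}\right) = \frac{88433}{4859513}$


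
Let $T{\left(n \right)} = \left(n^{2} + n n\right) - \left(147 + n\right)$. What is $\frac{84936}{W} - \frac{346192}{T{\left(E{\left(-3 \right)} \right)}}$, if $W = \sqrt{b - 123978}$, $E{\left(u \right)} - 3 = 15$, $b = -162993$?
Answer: $- \frac{49456}{69} - \frac{28312 i \sqrt{286971}}{95657} \approx -716.75 - 158.55 i$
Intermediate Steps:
$E{\left(u \right)} = 18$ ($E{\left(u \right)} = 3 + 15 = 18$)
$T{\left(n \right)} = -147 - n + 2 n^{2}$ ($T{\left(n \right)} = \left(n^{2} + n^{2}\right) - \left(147 + n\right) = 2 n^{2} - \left(147 + n\right) = -147 - n + 2 n^{2}$)
$W = i \sqrt{286971}$ ($W = \sqrt{-162993 - 123978} = \sqrt{-286971} = i \sqrt{286971} \approx 535.7 i$)
$\frac{84936}{W} - \frac{346192}{T{\left(E{\left(-3 \right)} \right)}} = \frac{84936}{i \sqrt{286971}} - \frac{346192}{-147 - 18 + 2 \cdot 18^{2}} = 84936 \left(- \frac{i \sqrt{286971}}{286971}\right) - \frac{346192}{-147 - 18 + 2 \cdot 324} = - \frac{28312 i \sqrt{286971}}{95657} - \frac{346192}{-147 - 18 + 648} = - \frac{28312 i \sqrt{286971}}{95657} - \frac{346192}{483} = - \frac{28312 i \sqrt{286971}}{95657} - \frac{49456}{69} = - \frac{49456}{69} - \frac{28312 i \sqrt{286971}}{95657}$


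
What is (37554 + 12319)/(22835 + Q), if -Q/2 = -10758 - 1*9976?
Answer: 49873/64303 ≈ 0.77559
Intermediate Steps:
Q = 41468 (Q = -2*(-10758 - 1*9976) = -2*(-10758 - 9976) = -2*(-20734) = 41468)
(37554 + 12319)/(22835 + Q) = (37554 + 12319)/(22835 + 41468) = 49873/64303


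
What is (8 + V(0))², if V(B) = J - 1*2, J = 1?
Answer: 49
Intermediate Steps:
V(B) = -1 (V(B) = 1 - 1*2 = 1 - 2 = -1)
(8 + V(0))² = (8 - 1)² = 7² = 49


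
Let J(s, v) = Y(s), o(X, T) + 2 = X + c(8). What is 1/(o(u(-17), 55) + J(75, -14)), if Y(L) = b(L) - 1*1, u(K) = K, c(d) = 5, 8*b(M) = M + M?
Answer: 4/15 ≈ 0.26667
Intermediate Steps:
b(M) = M/4 (b(M) = (M + M)/8 = (2*M)/8 = M/4)
Y(L) = -1 + L/4 (Y(L) = L/4 - 1*1 = L/4 - 1 = -1 + L/4)
o(X, T) = 3 + X (o(X, T) = -2 + (X + 5) = -2 + (5 + X) = 3 + X)
J(s, v) = -1 + s/4
1/(o(u(-17), 55) + J(75, -14)) = 1/((3 - 17) + (-1 + (¼)*75)) = 1/(-14 + (-1 + 75/4)) = 1/(-14 + 71/4) = 1/(15/4) = 4/15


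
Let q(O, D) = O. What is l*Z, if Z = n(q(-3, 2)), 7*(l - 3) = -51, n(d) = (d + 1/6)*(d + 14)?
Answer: 935/7 ≈ 133.57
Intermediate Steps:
n(d) = (14 + d)*(⅙ + d) (n(d) = (d + ⅙)*(14 + d) = (⅙ + d)*(14 + d) = (14 + d)*(⅙ + d))
l = -30/7 (l = 3 + (⅐)*(-51) = 3 - 51/7 = -30/7 ≈ -4.2857)
Z = -187/6 (Z = 7/3 + (-3)² + (85/6)*(-3) = 7/3 + 9 - 85/2 = -187/6 ≈ -31.167)
l*Z = -30/7*(-187/6) = 935/7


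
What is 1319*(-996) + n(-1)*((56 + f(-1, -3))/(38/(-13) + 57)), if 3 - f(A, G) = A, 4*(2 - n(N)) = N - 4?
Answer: -923545437/703 ≈ -1.3137e+6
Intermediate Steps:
n(N) = 3 - N/4 (n(N) = 2 - (N - 4)/4 = 2 - (-4 + N)/4 = 2 + (1 - N/4) = 3 - N/4)
f(A, G) = 3 - A
1319*(-996) + n(-1)*((56 + f(-1, -3))/(38/(-13) + 57)) = 1319*(-996) + (3 - ¼*(-1))*((56 + (3 - 1*(-1)))/(38/(-13) + 57)) = -1313724 + (3 + ¼)*((56 + (3 + 1))/(38*(-1/13) + 57)) = -1313724 + 13*((56 + 4)/(-38/13 + 57))/4 = -1313724 + 13*(60/(703/13))/4 = -1313724 + 13*(60*(13/703))/4 = -1313724 + (13/4)*(780/703) = -1313724 + 2535/703 = -923545437/703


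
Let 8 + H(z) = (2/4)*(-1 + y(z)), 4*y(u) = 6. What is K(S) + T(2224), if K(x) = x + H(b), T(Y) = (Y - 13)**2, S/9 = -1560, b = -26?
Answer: 19497893/4 ≈ 4.8745e+6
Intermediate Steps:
y(u) = 3/2 (y(u) = (1/4)*6 = 3/2)
S = -14040 (S = 9*(-1560) = -14040)
H(z) = -31/4 (H(z) = -8 + (2/4)*(-1 + 3/2) = -8 + (2*(1/4))*(1/2) = -8 + (1/2)*(1/2) = -8 + 1/4 = -31/4)
T(Y) = (-13 + Y)**2
K(x) = -31/4 + x (K(x) = x - 31/4 = -31/4 + x)
K(S) + T(2224) = (-31/4 - 14040) + (-13 + 2224)**2 = -56191/4 + 2211**2 = -56191/4 + 4888521 = 19497893/4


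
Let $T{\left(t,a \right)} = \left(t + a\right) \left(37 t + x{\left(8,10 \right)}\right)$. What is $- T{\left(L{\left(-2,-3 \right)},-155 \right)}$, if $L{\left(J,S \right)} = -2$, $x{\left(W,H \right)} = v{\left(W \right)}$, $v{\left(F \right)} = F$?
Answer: $-10362$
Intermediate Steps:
$x{\left(W,H \right)} = W$
$T{\left(t,a \right)} = \left(8 + 37 t\right) \left(a + t\right)$ ($T{\left(t,a \right)} = \left(t + a\right) \left(37 t + 8\right) = \left(a + t\right) \left(8 + 37 t\right) = \left(8 + 37 t\right) \left(a + t\right)$)
$- T{\left(L{\left(-2,-3 \right)},-155 \right)} = - (8 \left(-155\right) + 8 \left(-2\right) + 37 \left(-2\right)^{2} + 37 \left(-155\right) \left(-2\right)) = - (-1240 - 16 + 37 \cdot 4 + 11470) = - (-1240 - 16 + 148 + 11470) = \left(-1\right) 10362 = -10362$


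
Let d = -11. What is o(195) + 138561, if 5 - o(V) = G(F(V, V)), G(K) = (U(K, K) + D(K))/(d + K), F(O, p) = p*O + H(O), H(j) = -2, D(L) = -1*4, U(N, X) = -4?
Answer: 1316792700/9503 ≈ 1.3857e+5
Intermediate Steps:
D(L) = -4
F(O, p) = -2 + O*p (F(O, p) = p*O - 2 = O*p - 2 = -2 + O*p)
G(K) = -8/(-11 + K) (G(K) = (-4 - 4)/(-11 + K) = -8/(-11 + K))
o(V) = 5 + 8/(-13 + V**2) (o(V) = 5 - (-8)/(-11 + (-2 + V*V)) = 5 - (-8)/(-11 + (-2 + V**2)) = 5 - (-8)/(-13 + V**2) = 5 + 8/(-13 + V**2))
o(195) + 138561 = (-57 + 5*195**2)/(-13 + 195**2) + 138561 = (-57 + 5*38025)/(-13 + 38025) + 138561 = (-57 + 190125)/38012 + 138561 = (1/38012)*190068 + 138561 = 47517/9503 + 138561 = 1316792700/9503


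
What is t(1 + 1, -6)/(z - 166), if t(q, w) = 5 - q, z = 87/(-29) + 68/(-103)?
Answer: -103/5825 ≈ -0.017682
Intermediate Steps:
z = -377/103 (z = 87*(-1/29) + 68*(-1/103) = -3 - 68/103 = -377/103 ≈ -3.6602)
t(1 + 1, -6)/(z - 166) = (5 - (1 + 1))/(-377/103 - 166) = (5 - 1*2)/(-17475/103) = (5 - 2)*(-103/17475) = 3*(-103/17475) = -103/5825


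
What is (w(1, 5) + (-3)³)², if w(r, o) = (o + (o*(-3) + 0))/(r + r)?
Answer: 1024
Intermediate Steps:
w(r, o) = -o/r (w(r, o) = (o + (-3*o + 0))/((2*r)) = (o - 3*o)*(1/(2*r)) = (-2*o)*(1/(2*r)) = -o/r)
(w(1, 5) + (-3)³)² = (-1*5/1 + (-3)³)² = (-1*5*1 - 27)² = (-5 - 27)² = (-32)² = 1024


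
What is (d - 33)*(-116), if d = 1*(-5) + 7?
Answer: 3596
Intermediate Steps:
d = 2 (d = -5 + 7 = 2)
(d - 33)*(-116) = (2 - 33)*(-116) = -31*(-116) = 3596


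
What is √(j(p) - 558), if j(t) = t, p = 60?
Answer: I*√498 ≈ 22.316*I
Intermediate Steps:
√(j(p) - 558) = √(60 - 558) = √(-498) = I*√498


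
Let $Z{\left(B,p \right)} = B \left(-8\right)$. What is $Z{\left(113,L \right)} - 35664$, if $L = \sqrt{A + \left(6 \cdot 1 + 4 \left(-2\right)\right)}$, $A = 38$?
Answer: $-36568$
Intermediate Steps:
$L = 6$ ($L = \sqrt{38 + \left(6 \cdot 1 + 4 \left(-2\right)\right)} = \sqrt{38 + \left(6 - 8\right)} = \sqrt{38 - 2} = \sqrt{36} = 6$)
$Z{\left(B,p \right)} = - 8 B$
$Z{\left(113,L \right)} - 35664 = \left(-8\right) 113 - 35664 = -904 - 35664 = -36568$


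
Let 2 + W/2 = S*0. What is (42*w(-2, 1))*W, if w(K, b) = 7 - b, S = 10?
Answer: -1008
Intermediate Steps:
W = -4 (W = -4 + 2*(10*0) = -4 + 2*0 = -4 + 0 = -4)
(42*w(-2, 1))*W = (42*(7 - 1*1))*(-4) = (42*(7 - 1))*(-4) = (42*6)*(-4) = 252*(-4) = -1008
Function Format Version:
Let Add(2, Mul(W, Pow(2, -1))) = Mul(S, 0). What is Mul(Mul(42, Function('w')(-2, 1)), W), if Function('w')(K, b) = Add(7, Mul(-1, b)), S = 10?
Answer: -1008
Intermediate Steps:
W = -4 (W = Add(-4, Mul(2, Mul(10, 0))) = Add(-4, Mul(2, 0)) = Add(-4, 0) = -4)
Mul(Mul(42, Function('w')(-2, 1)), W) = Mul(Mul(42, Add(7, Mul(-1, 1))), -4) = Mul(Mul(42, Add(7, -1)), -4) = Mul(Mul(42, 6), -4) = Mul(252, -4) = -1008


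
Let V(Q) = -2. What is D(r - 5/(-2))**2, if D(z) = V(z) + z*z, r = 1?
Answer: 1681/16 ≈ 105.06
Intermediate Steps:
D(z) = -2 + z**2 (D(z) = -2 + z*z = -2 + z**2)
D(r - 5/(-2))**2 = (-2 + (1 - 5/(-2))**2)**2 = (-2 + (1 - 5*(-1/2))**2)**2 = (-2 + (1 + 5/2)**2)**2 = (-2 + (7/2)**2)**2 = (-2 + 49/4)**2 = (41/4)**2 = 1681/16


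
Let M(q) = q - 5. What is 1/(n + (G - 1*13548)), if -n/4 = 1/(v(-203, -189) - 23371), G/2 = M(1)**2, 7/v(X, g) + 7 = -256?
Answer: -1536645/20769293557 ≈ -7.3986e-5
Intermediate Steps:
M(q) = -5 + q
v(X, g) = -7/263 (v(X, g) = 7/(-7 - 256) = 7/(-263) = 7*(-1/263) = -7/263)
G = 32 (G = 2*(-5 + 1)**2 = 2*(-4)**2 = 2*16 = 32)
n = 263/1536645 (n = -4/(-7/263 - 23371) = -4/(-6146580/263) = -4*(-263/6146580) = 263/1536645 ≈ 0.00017115)
1/(n + (G - 1*13548)) = 1/(263/1536645 + (32 - 1*13548)) = 1/(263/1536645 + (32 - 13548)) = 1/(263/1536645 - 13516) = 1/(-20769293557/1536645) = -1536645/20769293557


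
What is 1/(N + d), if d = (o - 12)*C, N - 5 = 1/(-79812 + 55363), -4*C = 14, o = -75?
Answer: 48898/15133929 ≈ 0.0032310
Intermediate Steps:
C = -7/2 (C = -1/4*14 = -7/2 ≈ -3.5000)
N = 122244/24449 (N = 5 + 1/(-79812 + 55363) = 5 + 1/(-24449) = 5 - 1/24449 = 122244/24449 ≈ 5.0000)
d = 609/2 (d = (-75 - 12)*(-7/2) = -87*(-7/2) = 609/2 ≈ 304.50)
1/(N + d) = 1/(122244/24449 + 609/2) = 1/(15133929/48898) = 48898/15133929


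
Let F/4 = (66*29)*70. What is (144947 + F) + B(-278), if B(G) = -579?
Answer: 680288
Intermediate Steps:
F = 535920 (F = 4*((66*29)*70) = 4*(1914*70) = 4*133980 = 535920)
(144947 + F) + B(-278) = (144947 + 535920) - 579 = 680867 - 579 = 680288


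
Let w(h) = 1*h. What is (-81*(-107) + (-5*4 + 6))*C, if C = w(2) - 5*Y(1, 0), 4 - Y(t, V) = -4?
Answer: -328814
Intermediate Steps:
Y(t, V) = 8 (Y(t, V) = 4 - 1*(-4) = 4 + 4 = 8)
w(h) = h
C = -38 (C = 2 - 5*8 = 2 - 40 = -38)
(-81*(-107) + (-5*4 + 6))*C = (-81*(-107) + (-5*4 + 6))*(-38) = (8667 + (-20 + 6))*(-38) = (8667 - 14)*(-38) = 8653*(-38) = -328814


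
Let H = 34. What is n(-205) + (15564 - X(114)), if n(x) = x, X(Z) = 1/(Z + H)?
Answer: 2273131/148 ≈ 15359.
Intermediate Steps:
X(Z) = 1/(34 + Z) (X(Z) = 1/(Z + 34) = 1/(34 + Z))
n(-205) + (15564 - X(114)) = -205 + (15564 - 1/(34 + 114)) = -205 + (15564 - 1/148) = -205 + 2303471/148 = 2273131/148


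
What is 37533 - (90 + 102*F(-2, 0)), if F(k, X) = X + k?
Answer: 37647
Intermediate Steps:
37533 - (90 + 102*F(-2, 0)) = 37533 - (90 + 102*(0 - 2)) = 37533 - (90 + 102*(-2)) = 37533 - (90 - 204) = 37533 - 1*(-114) = 37533 + 114 = 37647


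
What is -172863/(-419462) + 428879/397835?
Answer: 248669394703/166876664770 ≈ 1.4901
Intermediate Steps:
-172863/(-419462) + 428879/397835 = -172863*(-1/419462) + 428879*(1/397835) = 172863/419462 + 428879/397835 = 248669394703/166876664770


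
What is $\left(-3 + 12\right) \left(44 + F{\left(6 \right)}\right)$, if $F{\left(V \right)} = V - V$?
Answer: $396$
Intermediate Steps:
$F{\left(V \right)} = 0$
$\left(-3 + 12\right) \left(44 + F{\left(6 \right)}\right) = \left(-3 + 12\right) \left(44 + 0\right) = 9 \cdot 44 = 396$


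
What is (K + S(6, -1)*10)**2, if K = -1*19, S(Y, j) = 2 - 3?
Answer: 841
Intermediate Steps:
S(Y, j) = -1
K = -19
(K + S(6, -1)*10)**2 = (-19 - 1*10)**2 = (-19 - 10)**2 = (-29)**2 = 841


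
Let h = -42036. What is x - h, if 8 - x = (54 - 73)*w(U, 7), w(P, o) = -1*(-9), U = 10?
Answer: 42215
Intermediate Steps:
w(P, o) = 9
x = 179 (x = 8 - (54 - 73)*9 = 8 - (-19)*9 = 8 - 1*(-171) = 8 + 171 = 179)
x - h = 179 - 1*(-42036) = 179 + 42036 = 42215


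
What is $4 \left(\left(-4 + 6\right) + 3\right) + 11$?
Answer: $31$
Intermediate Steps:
$4 \left(\left(-4 + 6\right) + 3\right) + 11 = 4 \left(2 + 3\right) + 11 = 4 \cdot 5 + 11 = 20 + 11 = 31$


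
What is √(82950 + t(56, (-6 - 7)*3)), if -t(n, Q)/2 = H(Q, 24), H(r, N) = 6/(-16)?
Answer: 3*√36867/2 ≈ 288.01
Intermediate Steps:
H(r, N) = -3/8 (H(r, N) = 6*(-1/16) = -3/8)
t(n, Q) = ¾ (t(n, Q) = -2*(-3/8) = ¾)
√(82950 + t(56, (-6 - 7)*3)) = √(82950 + ¾) = √(331803/4) = 3*√36867/2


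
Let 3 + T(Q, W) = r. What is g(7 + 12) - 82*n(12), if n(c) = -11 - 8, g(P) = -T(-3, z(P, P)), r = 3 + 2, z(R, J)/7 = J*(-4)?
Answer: 1556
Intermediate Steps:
z(R, J) = -28*J (z(R, J) = 7*(J*(-4)) = 7*(-4*J) = -28*J)
r = 5
T(Q, W) = 2 (T(Q, W) = -3 + 5 = 2)
g(P) = -2 (g(P) = -1*2 = -2)
n(c) = -19
g(7 + 12) - 82*n(12) = -2 - 82*(-19) = -2 + 1558 = 1556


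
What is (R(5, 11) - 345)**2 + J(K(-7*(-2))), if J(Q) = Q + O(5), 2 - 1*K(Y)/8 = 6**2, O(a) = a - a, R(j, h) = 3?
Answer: 116692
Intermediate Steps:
O(a) = 0
K(Y) = -272 (K(Y) = 16 - 8*6**2 = 16 - 8*36 = 16 - 288 = -272)
J(Q) = Q (J(Q) = Q + 0 = Q)
(R(5, 11) - 345)**2 + J(K(-7*(-2))) = (3 - 345)**2 - 272 = (-342)**2 - 272 = 116964 - 272 = 116692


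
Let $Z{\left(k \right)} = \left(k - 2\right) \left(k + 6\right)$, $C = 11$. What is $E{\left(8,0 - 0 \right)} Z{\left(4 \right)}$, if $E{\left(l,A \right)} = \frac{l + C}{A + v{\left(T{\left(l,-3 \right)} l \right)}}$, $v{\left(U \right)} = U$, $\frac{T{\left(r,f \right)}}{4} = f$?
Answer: $- \frac{95}{24} \approx -3.9583$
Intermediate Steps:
$T{\left(r,f \right)} = 4 f$
$Z{\left(k \right)} = \left(-2 + k\right) \left(6 + k\right)$
$E{\left(l,A \right)} = \frac{11 + l}{A - 12 l}$ ($E{\left(l,A \right)} = \frac{l + 11}{A + 4 \left(-3\right) l} = \frac{11 + l}{A - 12 l}$)
$E{\left(8,0 - 0 \right)} Z{\left(4 \right)} = \frac{11 + 8}{\left(0 - 0\right) - 96} \left(-12 + 4^{2} + 4 \cdot 4\right) = \frac{1}{\left(0 + 0\right) - 96} \cdot 19 \left(-12 + 16 + 16\right) = \frac{1}{0 - 96} \cdot 19 \cdot 20 = \frac{1}{-96} \cdot 19 \cdot 20 = \left(- \frac{1}{96}\right) 19 \cdot 20 = \left(- \frac{19}{96}\right) 20 = - \frac{95}{24}$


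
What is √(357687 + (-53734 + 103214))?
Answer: √407167 ≈ 638.10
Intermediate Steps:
√(357687 + (-53734 + 103214)) = √(357687 + 49480) = √407167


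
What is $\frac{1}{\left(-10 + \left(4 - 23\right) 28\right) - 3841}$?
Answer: $- \frac{1}{4383} \approx -0.00022815$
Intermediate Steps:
$\frac{1}{\left(-10 + \left(4 - 23\right) 28\right) - 3841} = \frac{1}{\left(-10 - 532\right) - 3841} = \frac{1}{-542 - 3841} = \frac{1}{-4383} = - \frac{1}{4383}$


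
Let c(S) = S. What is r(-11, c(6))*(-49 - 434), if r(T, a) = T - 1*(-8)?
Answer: 1449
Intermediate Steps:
r(T, a) = 8 + T (r(T, a) = T + 8 = 8 + T)
r(-11, c(6))*(-49 - 434) = (8 - 11)*(-49 - 434) = -3*(-483) = 1449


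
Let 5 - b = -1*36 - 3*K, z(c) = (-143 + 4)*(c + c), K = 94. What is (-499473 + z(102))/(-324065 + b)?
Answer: 175943/107914 ≈ 1.6304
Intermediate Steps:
z(c) = -278*c
b = 323 (b = 5 - (-1*36 - 3*94) = 5 - (-36 - 282) = 5 - 1*(-318) = 5 + 318 = 323)
(-499473 + z(102))/(-324065 + b) = (-499473 - 278*102)/(-324065 + 323) = (-499473 - 28356)/(-323742) = -527829*(-1/323742) = 175943/107914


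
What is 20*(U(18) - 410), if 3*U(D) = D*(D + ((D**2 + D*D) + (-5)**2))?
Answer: 74720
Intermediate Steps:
U(D) = D*(25 + D + 2*D**2)/3 (U(D) = (D*(D + ((D**2 + D*D) + (-5)**2)))/3 = (D*(D + ((D**2 + D**2) + 25)))/3 = (D*(D + (2*D**2 + 25)))/3 = (D*(D + (25 + 2*D**2)))/3 = (D*(25 + D + 2*D**2))/3 = D*(25 + D + 2*D**2)/3)
20*(U(18) - 410) = 20*((1/3)*18*(25 + 18 + 2*18**2) - 410) = 20*((1/3)*18*(25 + 18 + 2*324) - 410) = 20*((1/3)*18*(25 + 18 + 648) - 410) = 20*((1/3)*18*691 - 410) = 20*(4146 - 410) = 20*3736 = 74720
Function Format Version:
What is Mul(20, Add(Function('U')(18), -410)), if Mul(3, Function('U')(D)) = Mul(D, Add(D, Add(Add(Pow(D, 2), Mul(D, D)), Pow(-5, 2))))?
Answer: 74720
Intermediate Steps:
Function('U')(D) = Mul(Rational(1, 3), D, Add(25, D, Mul(2, Pow(D, 2)))) (Function('U')(D) = Mul(Rational(1, 3), Mul(D, Add(D, Add(Add(Pow(D, 2), Mul(D, D)), Pow(-5, 2))))) = Mul(Rational(1, 3), Mul(D, Add(D, Add(Add(Pow(D, 2), Pow(D, 2)), 25)))) = Mul(Rational(1, 3), Mul(D, Add(D, Add(Mul(2, Pow(D, 2)), 25)))) = Mul(Rational(1, 3), Mul(D, Add(D, Add(25, Mul(2, Pow(D, 2)))))) = Mul(Rational(1, 3), Mul(D, Add(25, D, Mul(2, Pow(D, 2))))) = Mul(Rational(1, 3), D, Add(25, D, Mul(2, Pow(D, 2)))))
Mul(20, Add(Function('U')(18), -410)) = Mul(20, Add(Mul(Rational(1, 3), 18, Add(25, 18, Mul(2, Pow(18, 2)))), -410)) = Mul(20, Add(Mul(Rational(1, 3), 18, Add(25, 18, Mul(2, 324))), -410)) = Mul(20, Add(Mul(Rational(1, 3), 18, Add(25, 18, 648)), -410)) = Mul(20, Add(Mul(Rational(1, 3), 18, 691), -410)) = Mul(20, Add(4146, -410)) = Mul(20, 3736) = 74720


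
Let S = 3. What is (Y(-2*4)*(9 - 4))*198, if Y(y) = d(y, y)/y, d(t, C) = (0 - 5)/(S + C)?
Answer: -495/4 ≈ -123.75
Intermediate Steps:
d(t, C) = -5/(3 + C) (d(t, C) = (0 - 5)/(3 + C) = -5/(3 + C))
Y(y) = -5/(y*(3 + y)) (Y(y) = (-5/(3 + y))/y = -5/(y*(3 + y)))
(Y(-2*4)*(9 - 4))*198 = ((-5/(((-2*4))*(3 - 2*4)))*(9 - 4))*198 = (-5/(-8*(3 - 8))*5)*198 = (-5*(-⅛)/(-5)*5)*198 = (-5*(-⅛)*(-⅕)*5)*198 = -⅛*5*198 = -5/8*198 = -495/4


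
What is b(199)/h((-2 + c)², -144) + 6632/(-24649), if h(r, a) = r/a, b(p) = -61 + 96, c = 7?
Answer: -24879352/123245 ≈ -201.87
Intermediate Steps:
b(p) = 35
b(199)/h((-2 + c)², -144) + 6632/(-24649) = 35/(((-2 + 7)²/(-144))) + 6632/(-24649) = 35/((5²*(-1/144))) + 6632*(-1/24649) = 35/((25*(-1/144))) - 6632/24649 = 35/(-25/144) - 6632/24649 = 35*(-144/25) - 6632/24649 = -1008/5 - 6632/24649 = -24879352/123245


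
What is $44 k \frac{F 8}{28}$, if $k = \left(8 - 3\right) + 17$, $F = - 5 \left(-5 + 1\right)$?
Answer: $\frac{38720}{7} \approx 5531.4$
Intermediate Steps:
$F = 20$ ($F = \left(-5\right) \left(-4\right) = 20$)
$k = 22$ ($k = 5 + 17 = 22$)
$44 k \frac{F 8}{28} = 44 \cdot 22 \frac{20 \cdot 8}{28} = 968 \cdot 160 \cdot \frac{1}{28} = 968 \cdot \frac{40}{7} = \frac{38720}{7}$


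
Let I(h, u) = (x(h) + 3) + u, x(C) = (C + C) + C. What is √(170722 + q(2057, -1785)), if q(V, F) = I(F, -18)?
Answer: 2*√41338 ≈ 406.63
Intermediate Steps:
x(C) = 3*C (x(C) = 2*C + C = 3*C)
I(h, u) = 3 + u + 3*h (I(h, u) = (3*h + 3) + u = (3 + 3*h) + u = 3 + u + 3*h)
q(V, F) = -15 + 3*F (q(V, F) = 3 - 18 + 3*F = -15 + 3*F)
√(170722 + q(2057, -1785)) = √(170722 + (-15 + 3*(-1785))) = √(170722 + (-15 - 5355)) = √(170722 - 5370) = √165352 = 2*√41338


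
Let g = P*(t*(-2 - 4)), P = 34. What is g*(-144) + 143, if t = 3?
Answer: 88271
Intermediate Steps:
g = -612 (g = 34*(3*(-2 - 4)) = 34*(3*(-6)) = 34*(-18) = -612)
g*(-144) + 143 = -612*(-144) + 143 = 88128 + 143 = 88271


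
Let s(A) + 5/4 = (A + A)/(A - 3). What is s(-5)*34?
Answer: 0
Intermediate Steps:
s(A) = -5/4 + 2*A/(-3 + A) (s(A) = -5/4 + (A + A)/(A - 3) = -5/4 + (2*A)/(-3 + A) = -5/4 + 2*A/(-3 + A))
s(-5)*34 = (3*(5 - 5)/(4*(-3 - 5)))*34 = ((¾)*0/(-8))*34 = ((¾)*(-⅛)*0)*34 = 0*34 = 0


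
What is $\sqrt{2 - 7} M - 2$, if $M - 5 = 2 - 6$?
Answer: $-2 + i \sqrt{5} \approx -2.0 + 2.2361 i$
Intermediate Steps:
$M = 1$ ($M = 5 + \left(2 - 6\right) = 5 - 4 = 1$)
$\sqrt{2 - 7} M - 2 = \sqrt{2 - 7} \cdot 1 - 2 = \sqrt{-5} \cdot 1 - 2 = i \sqrt{5} \cdot 1 - 2 = i \sqrt{5} - 2 = -2 + i \sqrt{5}$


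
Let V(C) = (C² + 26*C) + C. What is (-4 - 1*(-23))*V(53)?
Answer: 80560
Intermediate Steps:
V(C) = C² + 27*C
(-4 - 1*(-23))*V(53) = (-4 - 1*(-23))*(53*(27 + 53)) = (-4 + 23)*(53*80) = 19*4240 = 80560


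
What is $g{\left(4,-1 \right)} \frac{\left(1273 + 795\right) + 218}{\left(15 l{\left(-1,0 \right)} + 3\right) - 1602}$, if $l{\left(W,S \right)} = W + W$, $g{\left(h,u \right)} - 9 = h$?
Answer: $- \frac{3302}{181} \approx -18.243$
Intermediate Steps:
$g{\left(h,u \right)} = 9 + h$
$l{\left(W,S \right)} = 2 W$
$g{\left(4,-1 \right)} \frac{\left(1273 + 795\right) + 218}{\left(15 l{\left(-1,0 \right)} + 3\right) - 1602} = \left(9 + 4\right) \frac{\left(1273 + 795\right) + 218}{\left(15 \cdot 2 \left(-1\right) + 3\right) - 1602} = 13 \frac{2068 + 218}{\left(15 \left(-2\right) + 3\right) - 1602} = 13 \frac{2286}{\left(-30 + 3\right) - 1602} = 13 \frac{2286}{-27 - 1602} = 13 \frac{2286}{-1629} = 13 \cdot 2286 \left(- \frac{1}{1629}\right) = 13 \left(- \frac{254}{181}\right) = - \frac{3302}{181}$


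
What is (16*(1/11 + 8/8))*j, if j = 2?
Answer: 384/11 ≈ 34.909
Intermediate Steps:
(16*(1/11 + 8/8))*j = (16*(1/11 + 8/8))*2 = (16*(1*(1/11) + 8*(⅛)))*2 = (16*(1/11 + 1))*2 = (16*(12/11))*2 = (192/11)*2 = 384/11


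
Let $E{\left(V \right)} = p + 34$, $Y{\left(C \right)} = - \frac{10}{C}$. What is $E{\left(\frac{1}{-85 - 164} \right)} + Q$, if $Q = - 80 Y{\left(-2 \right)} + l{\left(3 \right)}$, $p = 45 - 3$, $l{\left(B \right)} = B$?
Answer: $-321$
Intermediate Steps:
$p = 42$ ($p = 45 - 3 = 42$)
$E{\left(V \right)} = 76$ ($E{\left(V \right)} = 42 + 34 = 76$)
$Q = -397$ ($Q = - 80 \left(- \frac{10}{-2}\right) + 3 = - 80 \left(\left(-10\right) \left(- \frac{1}{2}\right)\right) + 3 = \left(-80\right) 5 + 3 = -400 + 3 = -397$)
$E{\left(\frac{1}{-85 - 164} \right)} + Q = 76 - 397 = -321$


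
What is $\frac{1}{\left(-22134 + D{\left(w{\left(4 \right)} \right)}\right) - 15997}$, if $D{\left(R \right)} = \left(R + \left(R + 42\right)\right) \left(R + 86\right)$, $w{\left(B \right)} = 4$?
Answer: $- \frac{1}{33631} \approx -2.9734 \cdot 10^{-5}$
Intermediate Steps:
$D{\left(R \right)} = \left(42 + 2 R\right) \left(86 + R\right)$ ($D{\left(R \right)} = \left(R + \left(42 + R\right)\right) \left(86 + R\right) = \left(42 + 2 R\right) \left(86 + R\right)$)
$\frac{1}{\left(-22134 + D{\left(w{\left(4 \right)} \right)}\right) - 15997} = \frac{1}{\left(-22134 + \left(3612 + 2 \cdot 4^{2} + 214 \cdot 4\right)\right) - 15997} = \frac{1}{\left(-22134 + \left(3612 + 2 \cdot 16 + 856\right)\right) - 15997} = \frac{1}{\left(-22134 + \left(3612 + 32 + 856\right)\right) - 15997} = \frac{1}{\left(-22134 + 4500\right) - 15997} = \frac{1}{-17634 - 15997} = \frac{1}{-33631} = - \frac{1}{33631}$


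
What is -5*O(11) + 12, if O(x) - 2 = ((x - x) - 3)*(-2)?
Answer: -28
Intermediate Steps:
O(x) = 8 (O(x) = 2 + ((x - x) - 3)*(-2) = 2 + (0 - 3)*(-2) = 2 - 3*(-2) = 2 + 6 = 8)
-5*O(11) + 12 = -5*8 + 12 = -40 + 12 = -28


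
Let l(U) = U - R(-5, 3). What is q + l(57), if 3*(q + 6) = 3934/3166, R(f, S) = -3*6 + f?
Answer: 353393/4749 ≈ 74.414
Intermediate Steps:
R(f, S) = -18 + f
q = -26527/4749 (q = -6 + (3934/3166)/3 = -6 + (3934*(1/3166))/3 = -6 + (⅓)*(1967/1583) = -6 + 1967/4749 = -26527/4749 ≈ -5.5858)
l(U) = 23 + U (l(U) = U - (-18 - 5) = U - 1*(-23) = U + 23 = 23 + U)
q + l(57) = -26527/4749 + (23 + 57) = -26527/4749 + 80 = 353393/4749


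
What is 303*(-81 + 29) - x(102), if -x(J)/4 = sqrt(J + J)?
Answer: -15756 + 8*sqrt(51) ≈ -15699.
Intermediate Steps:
x(J) = -4*sqrt(2)*sqrt(J) (x(J) = -4*sqrt(J + J) = -4*sqrt(2)*sqrt(J))
303*(-81 + 29) - x(102) = 303*(-81 + 29) - (-4)*sqrt(2)*sqrt(102) = 303*(-52) - (-8)*sqrt(51) = -15756 + 8*sqrt(51)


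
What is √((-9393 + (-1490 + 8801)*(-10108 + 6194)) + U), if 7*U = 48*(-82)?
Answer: I*√1402635255/7 ≈ 5350.3*I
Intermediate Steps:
U = -3936/7 (U = (48*(-82))/7 = (⅐)*(-3936) = -3936/7 ≈ -562.29)
√((-9393 + (-1490 + 8801)*(-10108 + 6194)) + U) = √((-9393 + (-1490 + 8801)*(-10108 + 6194)) - 3936/7) = √((-9393 + 7311*(-3914)) - 3936/7) = √((-9393 - 28615254) - 3936/7) = √(-28624647 - 3936/7) = √(-200376465/7) = I*√1402635255/7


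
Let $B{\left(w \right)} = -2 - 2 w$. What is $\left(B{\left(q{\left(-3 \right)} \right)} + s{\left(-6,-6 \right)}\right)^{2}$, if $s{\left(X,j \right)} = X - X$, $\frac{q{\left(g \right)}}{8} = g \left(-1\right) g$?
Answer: $20164$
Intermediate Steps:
$q{\left(g \right)} = - 8 g^{2}$ ($q{\left(g \right)} = 8 g \left(-1\right) g = 8 - g g = 8 \left(- g^{2}\right) = - 8 g^{2}$)
$s{\left(X,j \right)} = 0$
$\left(B{\left(q{\left(-3 \right)} \right)} + s{\left(-6,-6 \right)}\right)^{2} = \left(\left(-2 - 2 \left(- 8 \left(-3\right)^{2}\right)\right) + 0\right)^{2} = \left(\left(-2 - 2 \left(\left(-8\right) 9\right)\right) + 0\right)^{2} = \left(\left(-2 - -144\right) + 0\right)^{2} = \left(\left(-2 + 144\right) + 0\right)^{2} = \left(142 + 0\right)^{2} = 142^{2} = 20164$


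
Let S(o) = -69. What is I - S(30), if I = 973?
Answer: 1042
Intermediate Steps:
I - S(30) = 973 - 1*(-69) = 973 + 69 = 1042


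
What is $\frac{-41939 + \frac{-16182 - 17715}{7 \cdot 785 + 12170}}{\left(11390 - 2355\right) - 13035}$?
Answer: $\frac{185221583}{17665000} \approx 10.485$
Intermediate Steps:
$\frac{-41939 + \frac{-16182 - 17715}{7 \cdot 785 + 12170}}{\left(11390 - 2355\right) - 13035} = \frac{-41939 - \frac{33897}{5495 + 12170}}{9035 - 13035} = \frac{-41939 - \frac{33897}{17665}}{-4000} = \left(-41939 - \frac{33897}{17665}\right) \left(- \frac{1}{4000}\right) = \left(- \frac{740886332}{17665}\right) \left(- \frac{1}{4000}\right) = \frac{185221583}{17665000}$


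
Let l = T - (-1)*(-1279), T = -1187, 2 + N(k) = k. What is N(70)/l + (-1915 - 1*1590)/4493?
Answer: -4474427/5539869 ≈ -0.80768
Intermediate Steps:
N(k) = -2 + k
l = -2466 (l = -1187 - (-1)*(-1279) = -1187 - 1*1279 = -1187 - 1279 = -2466)
N(70)/l + (-1915 - 1*1590)/4493 = (-2 + 70)/(-2466) + (-1915 - 1*1590)/4493 = 68*(-1/2466) + (-1915 - 1590)*(1/4493) = -34/1233 - 3505*1/4493 = -34/1233 - 3505/4493 = -4474427/5539869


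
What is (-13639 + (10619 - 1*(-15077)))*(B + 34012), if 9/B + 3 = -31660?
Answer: 12984447914979/31663 ≈ 4.1008e+8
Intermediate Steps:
B = -9/31663 (B = 9/(-3 - 31660) = 9/(-31663) = 9*(-1/31663) = -9/31663 ≈ -0.00028424)
(-13639 + (10619 - 1*(-15077)))*(B + 34012) = (-13639 + (10619 - 1*(-15077)))*(-9/31663 + 34012) = (-13639 + (10619 + 15077))*(1076921947/31663) = (-13639 + 25696)*(1076921947/31663) = 12057*(1076921947/31663) = 12984447914979/31663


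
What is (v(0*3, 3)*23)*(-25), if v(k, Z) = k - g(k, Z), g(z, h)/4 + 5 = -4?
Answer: -20700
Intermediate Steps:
g(z, h) = -36 (g(z, h) = -20 + 4*(-4) = -20 - 16 = -36)
v(k, Z) = 36 + k (v(k, Z) = k - 1*(-36) = k + 36 = 36 + k)
(v(0*3, 3)*23)*(-25) = ((36 + 0*3)*23)*(-25) = ((36 + 0)*23)*(-25) = (36*23)*(-25) = 828*(-25) = -20700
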